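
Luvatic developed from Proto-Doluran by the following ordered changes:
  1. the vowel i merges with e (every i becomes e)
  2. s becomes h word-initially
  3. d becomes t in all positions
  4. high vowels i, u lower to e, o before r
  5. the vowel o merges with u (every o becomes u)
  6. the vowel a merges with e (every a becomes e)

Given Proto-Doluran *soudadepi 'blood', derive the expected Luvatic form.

huutetepe

Luvatic: start from *soudadepi.
  rule 1 (vowel merger): soudadepi → soudadepe
  rule 2 (debuccalisation): soudadepe → houdadepe
  rule 3 (unconditioned shift): houdadepe → houtatepe
  rule 4: no change — houtatepe
  rule 5 (vowel merger): houtatepe → huutatepe
  rule 6 (vowel merger): huutatepe → huutetepe
  ⇒ Luvatic huutetepe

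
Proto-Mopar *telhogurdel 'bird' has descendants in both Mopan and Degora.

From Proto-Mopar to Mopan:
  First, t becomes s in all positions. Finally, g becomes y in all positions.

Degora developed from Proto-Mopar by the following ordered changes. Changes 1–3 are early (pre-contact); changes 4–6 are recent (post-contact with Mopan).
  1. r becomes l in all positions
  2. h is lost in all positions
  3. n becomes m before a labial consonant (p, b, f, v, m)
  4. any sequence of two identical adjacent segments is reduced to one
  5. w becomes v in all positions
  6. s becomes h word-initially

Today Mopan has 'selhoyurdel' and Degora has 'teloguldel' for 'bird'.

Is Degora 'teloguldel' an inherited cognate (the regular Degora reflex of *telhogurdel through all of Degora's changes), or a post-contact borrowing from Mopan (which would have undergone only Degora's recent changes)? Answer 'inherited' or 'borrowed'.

inherited

If inherited, *telhogurdel would pass through all of Degora's changes:
Degora: *telhogurdel
  telhogurdel → telhoguldel   [unconditioned shift]
  telhoguldel → teloguldel   [h-loss]
  teloguldel (rule 3 does not apply)
  teloguldel (rule 4 does not apply)
  teloguldel (rule 5 does not apply)
  teloguldel (rule 6 does not apply)
  giving Degora teloguldel.
If borrowed from Mopan 'selhoyurdel' after the early changes, it would undergo only the recent ones:
  rule 4 (degemination): no change (selhoyurdel)
  rule 5 (unconditioned shift): no change (selhoyurdel)
  rule 6 (debuccalisation): selhoyurdel → helhoyurdel
  ⇒ as a loan: helhoyurdel
Degora 'teloguldel' matches the inherited outcome exactly, so it is an inherited cognate, not a loan.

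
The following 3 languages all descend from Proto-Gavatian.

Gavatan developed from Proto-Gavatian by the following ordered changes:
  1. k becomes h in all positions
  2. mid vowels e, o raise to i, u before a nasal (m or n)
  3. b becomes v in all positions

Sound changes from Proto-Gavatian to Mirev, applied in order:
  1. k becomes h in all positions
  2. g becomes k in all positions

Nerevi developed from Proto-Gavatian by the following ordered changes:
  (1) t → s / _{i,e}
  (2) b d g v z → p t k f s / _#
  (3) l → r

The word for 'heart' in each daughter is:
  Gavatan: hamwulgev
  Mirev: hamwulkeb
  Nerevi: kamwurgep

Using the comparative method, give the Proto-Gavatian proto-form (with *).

*kamwulgeb

Position 9: Gavatan has v, Mirev has b, Nerevi has p. Mirev preserves b here (none of its changes turn any other segment into b), so the proto-segment is *b.
Position 6: Gavatan has l, Mirev has l, Nerevi has r. Gavatan preserves l here (none of its changes turn any other segment into l), so the proto-segment is *l.
Verify the candidate proto-form against each daughter:
Gavatan: start from *kamwulgeb.
  rule 1 (unconditioned shift): kamwulgeb → hamwulgeb
  rule 2: no change — hamwulgeb
  rule 3 (unconditioned shift): hamwulgeb → hamwulgev
  ⇒ Gavatan hamwulgev
Mirev: *kamwulgeb > hamwulgeb > hamwulkeb  (by unconditioned shift, unconditioned shift)
Nerevi: *kamwulgeb
  kamwulgeb (rule 1 does not apply)
  kamwulgeb → kamwulgep   [final devoicing]
  kamwulgep → kamwurgep   [unconditioned shift]
  giving Nerevi kamwurgep.
Only *kamwulgeb yields all of Gavatan hamwulgev, Mirev hamwulkeb, Nerevi kamwurgep.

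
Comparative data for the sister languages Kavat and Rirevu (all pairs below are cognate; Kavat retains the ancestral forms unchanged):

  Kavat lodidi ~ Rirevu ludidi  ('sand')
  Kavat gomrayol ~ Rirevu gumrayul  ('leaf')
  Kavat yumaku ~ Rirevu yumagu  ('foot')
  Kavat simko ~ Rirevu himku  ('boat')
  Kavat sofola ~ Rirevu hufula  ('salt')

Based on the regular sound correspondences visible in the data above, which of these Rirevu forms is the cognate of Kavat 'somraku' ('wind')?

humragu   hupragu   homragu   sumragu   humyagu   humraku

humragu

sofola ~ hufula — Kavat s corresponds to Rirevu h word-initially before a back vowel.
gomrayol ~ gumrayul — Kavat o corresponds to Rirevu u after a consonant, before a nasal.
yumaku ~ yumagu — Kavat k corresponds to Rirevu g between vowels (before a back vowel).
Applying these to Kavat 'somraku':
  somraku → homraku   (s→h word-initially before a back vowel)
  homraku → humraku   (o→u after a consonant, before a nasal)
  humraku → humragu   (k→g between vowels (before a back vowel))
So the Rirevu cognate is 'humragu'.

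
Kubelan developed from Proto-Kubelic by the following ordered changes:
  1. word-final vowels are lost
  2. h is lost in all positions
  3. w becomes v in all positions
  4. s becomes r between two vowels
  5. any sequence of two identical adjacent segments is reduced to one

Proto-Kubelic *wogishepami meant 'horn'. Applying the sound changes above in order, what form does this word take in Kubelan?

Kubelan: *wogishepami > wogishepam > wogisepam > vogisepam > vogirepam  (by apocope, h-loss, unconditioned shift, rhotacism)

vogirepam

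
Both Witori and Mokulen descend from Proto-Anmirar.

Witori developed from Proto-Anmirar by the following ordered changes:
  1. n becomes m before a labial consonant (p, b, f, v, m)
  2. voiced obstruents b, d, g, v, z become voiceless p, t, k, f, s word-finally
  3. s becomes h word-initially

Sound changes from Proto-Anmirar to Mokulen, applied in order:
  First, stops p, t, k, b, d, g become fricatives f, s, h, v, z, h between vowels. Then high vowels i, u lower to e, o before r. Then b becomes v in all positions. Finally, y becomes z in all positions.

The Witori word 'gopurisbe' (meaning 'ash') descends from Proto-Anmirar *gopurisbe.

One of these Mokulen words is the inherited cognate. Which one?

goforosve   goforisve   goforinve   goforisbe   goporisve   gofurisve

goforisve

Mokulen: start from *gopurisbe.
  rule 1 (intervocalic lenition): gopurisbe → gofurisbe
  rule 2 (pre-rhotic lowering): gofurisbe → goforisbe
  rule 3 (unconditioned shift): goforisbe → goforisve
  rule 4: no change — goforisve
  ⇒ Mokulen goforisve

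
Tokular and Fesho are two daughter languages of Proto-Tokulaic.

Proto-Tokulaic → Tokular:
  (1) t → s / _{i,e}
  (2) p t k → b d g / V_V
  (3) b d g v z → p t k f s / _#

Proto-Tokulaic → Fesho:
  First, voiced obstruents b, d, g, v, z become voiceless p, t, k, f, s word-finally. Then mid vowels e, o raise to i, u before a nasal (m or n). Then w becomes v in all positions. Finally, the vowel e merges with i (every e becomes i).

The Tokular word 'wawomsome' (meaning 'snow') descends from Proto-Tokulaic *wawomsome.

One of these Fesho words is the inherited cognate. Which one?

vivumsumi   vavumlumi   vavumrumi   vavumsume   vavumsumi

Fesho: *wawomsome > wawumsume > vavumsume > vavumsumi  (by pre-nasal raising, unconditioned shift, vowel merger)
The other candidates each miss or misapply at least one Fesho change.

vavumsumi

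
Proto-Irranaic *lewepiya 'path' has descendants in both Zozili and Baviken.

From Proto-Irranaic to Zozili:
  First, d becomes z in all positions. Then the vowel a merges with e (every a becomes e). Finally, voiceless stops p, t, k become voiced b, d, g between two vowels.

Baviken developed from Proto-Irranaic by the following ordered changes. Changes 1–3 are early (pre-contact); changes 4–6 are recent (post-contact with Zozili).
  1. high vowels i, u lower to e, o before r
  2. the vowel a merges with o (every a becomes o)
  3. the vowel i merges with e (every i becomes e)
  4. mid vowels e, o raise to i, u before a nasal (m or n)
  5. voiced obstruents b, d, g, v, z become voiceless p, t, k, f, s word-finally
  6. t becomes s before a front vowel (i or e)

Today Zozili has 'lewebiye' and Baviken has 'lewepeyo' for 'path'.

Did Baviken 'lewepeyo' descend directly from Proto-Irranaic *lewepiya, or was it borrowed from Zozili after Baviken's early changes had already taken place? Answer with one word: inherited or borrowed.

If inherited, *lewepiya would pass through all of Baviken's changes:
Baviken: *lewepiya > lewepiyo > lewepeyo  (by vowel merger, vowel merger)
If borrowed from Zozili 'lewebiye' after the early changes, it would undergo only the recent ones:
  rule 4 (pre-nasal raising): no change (lewebiye)
  rule 5 (final devoicing): no change (lewebiye)
  rule 6 (palatalisation): no change (lewebiye)
  ⇒ as a loan: lewebiye
Baviken 'lewepeyo' matches the inherited outcome exactly, so it is an inherited cognate, not a loan.

inherited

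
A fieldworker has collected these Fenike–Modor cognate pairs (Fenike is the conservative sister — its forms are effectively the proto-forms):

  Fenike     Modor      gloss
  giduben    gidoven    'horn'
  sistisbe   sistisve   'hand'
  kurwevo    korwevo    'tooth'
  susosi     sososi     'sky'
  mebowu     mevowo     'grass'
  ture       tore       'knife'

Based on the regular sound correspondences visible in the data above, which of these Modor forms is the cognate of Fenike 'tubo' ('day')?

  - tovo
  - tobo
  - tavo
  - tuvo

tovo

giduben ~ gidoven — Fenike u corresponds to Modor o after a consonant, before a labial obstruent.
mebowu ~ mevowo — Fenike b corresponds to Modor v between vowels (before a back vowel).
Applying these to Fenike 'tubo':
  tubo → tobo   (u→o after a consonant, before a labial obstruent)
  tobo → tovo   (b→v between vowels (before a back vowel))
So the Modor cognate is 'tovo'.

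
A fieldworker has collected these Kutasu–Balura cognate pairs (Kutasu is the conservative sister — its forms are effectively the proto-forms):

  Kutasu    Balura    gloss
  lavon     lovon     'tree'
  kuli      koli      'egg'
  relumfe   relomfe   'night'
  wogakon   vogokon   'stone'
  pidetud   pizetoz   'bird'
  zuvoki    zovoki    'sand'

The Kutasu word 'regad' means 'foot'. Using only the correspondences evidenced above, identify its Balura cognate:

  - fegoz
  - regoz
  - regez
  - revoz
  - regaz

wogakon ~ vogokon — Kutasu a corresponds to Balura o after a consonant, before a consonant other than r, m, n, p, b, f, v.
pidetud ~ pizetoz — Kutasu d corresponds to Balura z word-finally.
Applying these to Kutasu 'regad':
  regad → regod   (a→o after a consonant, before a consonant other than r, m, n, p, b, f, v)
  regod → regoz   (d→z word-finally)
So the Balura cognate is 'regoz'.

regoz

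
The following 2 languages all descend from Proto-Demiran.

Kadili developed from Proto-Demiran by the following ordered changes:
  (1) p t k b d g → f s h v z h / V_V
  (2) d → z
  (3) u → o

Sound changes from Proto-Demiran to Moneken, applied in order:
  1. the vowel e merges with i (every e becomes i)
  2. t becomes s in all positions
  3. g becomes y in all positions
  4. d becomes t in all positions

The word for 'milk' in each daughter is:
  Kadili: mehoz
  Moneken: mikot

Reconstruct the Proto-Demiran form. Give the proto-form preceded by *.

*mekod

Position 3: Kadili has h, Moneken has k. Moneken preserves k here (none of its changes turn any other segment into k), so the proto-segment is *k.
Position 2: Kadili has e, Moneken has i. Kadili preserves e here (none of its changes turn any other segment into e), so the proto-segment is *e.
Position 5: Kadili has z, Moneken has t. In Moneken, t can only continue *d, so the proto-segment is *d.
Continuing position by position gives *mekod; check it forward:
Kadili: *mekod > mehod > mehoz  (by intervocalic lenition, unconditioned shift)
Moneken: *mekod
  mekod → mikod   [vowel merger]
  mikod (rule 2 does not apply)
  mikod (rule 3 does not apply)
  mikod → mikot   [unconditioned shift]
  giving Moneken mikot.
No other proto-form is consistent with every reflex, so the reconstruction is *mekod.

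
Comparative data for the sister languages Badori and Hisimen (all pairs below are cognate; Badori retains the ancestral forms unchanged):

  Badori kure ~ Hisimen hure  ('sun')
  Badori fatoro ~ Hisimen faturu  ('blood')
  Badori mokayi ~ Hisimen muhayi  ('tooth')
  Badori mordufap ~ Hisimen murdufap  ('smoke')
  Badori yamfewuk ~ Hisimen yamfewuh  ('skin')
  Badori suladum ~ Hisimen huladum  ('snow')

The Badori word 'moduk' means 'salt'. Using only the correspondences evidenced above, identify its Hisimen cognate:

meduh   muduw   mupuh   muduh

muduh

mokayi ~ muhayi — Badori o corresponds to Hisimen u after a consonant, before a consonant other than r, m, n, p, b, f, v.
yamfewuk ~ yamfewuh — Badori k corresponds to Hisimen h word-finally.
Applying these to Badori 'moduk':
  moduk → muduk   (o→u after a consonant, before a consonant other than r, m, n, p, b, f, v)
  muduk → muduh   (k→h word-finally)
So the Hisimen cognate is 'muduh'.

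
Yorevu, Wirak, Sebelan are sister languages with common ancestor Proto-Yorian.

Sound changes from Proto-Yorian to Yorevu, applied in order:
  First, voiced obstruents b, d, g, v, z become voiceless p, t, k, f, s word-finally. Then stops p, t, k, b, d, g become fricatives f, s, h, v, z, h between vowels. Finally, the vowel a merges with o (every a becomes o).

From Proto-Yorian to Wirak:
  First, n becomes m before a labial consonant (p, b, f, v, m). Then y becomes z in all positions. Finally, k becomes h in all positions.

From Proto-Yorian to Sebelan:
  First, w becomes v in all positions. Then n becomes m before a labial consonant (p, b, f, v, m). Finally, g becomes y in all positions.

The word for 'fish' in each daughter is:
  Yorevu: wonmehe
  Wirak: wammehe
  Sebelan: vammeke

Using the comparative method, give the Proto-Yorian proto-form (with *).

*wanmeke

Position 3: Yorevu has n, Wirak has m, Sebelan has m. Yorevu preserves n here (none of its changes turn any other segment into n), so the proto-segment is *n.
Position 1: Yorevu has w, Wirak has w, Sebelan has v. Yorevu preserves w here (none of its changes turn any other segment into w), so the proto-segment is *w.
Position 2: Yorevu has o, Wirak has a, Sebelan has a. Wirak preserves a here (none of its changes turn any other segment into a), so the proto-segment is *a.
Continuing position by position gives *wanmeke; check it forward:
Yorevu: *wanmeke
  wanmeke (rule 1 does not apply)
  wanmeke → wanmehe   [intervocalic lenition]
  wanmehe → wonmehe   [vowel merger]
  giving Yorevu wonmehe.
Wirak: start from *wanmeke.
  rule 1 (nasal place assimilation): wanmeke → wammeke
  rule 2: no change — wammeke
  rule 3 (unconditioned shift): wammeke → wammehe
  ⇒ Wirak wammehe
Sebelan: start from *wanmeke.
  rule 1 (unconditioned shift): wanmeke → vanmeke
  rule 2 (nasal place assimilation): vanmeke → vammeke
  rule 3: no change — vammeke
  ⇒ Sebelan vammeke
*wanmeke is the unique common source.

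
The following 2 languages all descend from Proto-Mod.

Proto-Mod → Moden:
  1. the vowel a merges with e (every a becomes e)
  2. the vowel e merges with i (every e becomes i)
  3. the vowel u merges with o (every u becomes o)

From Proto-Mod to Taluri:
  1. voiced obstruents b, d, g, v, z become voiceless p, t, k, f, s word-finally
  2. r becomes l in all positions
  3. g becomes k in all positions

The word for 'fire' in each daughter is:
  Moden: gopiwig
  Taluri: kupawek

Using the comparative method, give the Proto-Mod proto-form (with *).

Position 2: Moden has o, Taluri has u. Taluri preserves u here (none of its changes turn any other segment into u), so the proto-segment is *u.
Position 7: Moden has g, Taluri has k. Moden preserves g here (none of its changes turn any other segment into g), so the proto-segment is *g.
This points to *gupaweg. Verify forward in each daughter:
Moden: *gupaweg
  gupaweg → gupeweg   [vowel merger]
  gupeweg → gupiwig   [vowel merger]
  gupiwig → gopiwig   [vowel merger]
  giving Moden gopiwig.
Taluri: *gupaweg
  gupaweg → gupawek   [final devoicing]
  gupawek (rule 2 does not apply)
  gupawek → kupawek   [unconditioned shift]
  giving Taluri kupawek.
*gupaweg is the unique common source.

*gupaweg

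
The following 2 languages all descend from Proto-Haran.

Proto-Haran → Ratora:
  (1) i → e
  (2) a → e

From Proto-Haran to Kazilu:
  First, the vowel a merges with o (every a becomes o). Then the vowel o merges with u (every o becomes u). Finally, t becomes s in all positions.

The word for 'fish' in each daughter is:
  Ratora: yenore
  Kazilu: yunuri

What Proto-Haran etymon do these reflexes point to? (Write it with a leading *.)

*yanori

Position 4: Ratora has o, Kazilu has u. Ratora preserves o here (none of its changes turn any other segment into o), so the proto-segment is *o.
Position 2: Ratora has e, Kazilu has u. Taking the neighbouring segments as reconstructed: Ratora e could go back to *a or *e or *i; Kazilu u could go back to *a or *o or *u — the one source consistent with every daughter is *a.
Continuing position by position gives *yanori; check it forward:
Ratora: *yanori > yanore > yenore  (by vowel merger, vowel merger)
Kazilu: *yanori
  yanori → yonori   [vowel merger]
  yonori → yunuri   [vowel merger]
  yunuri (rule 3 does not apply)
  giving Kazilu yunuri.
*yanori is the unique common source.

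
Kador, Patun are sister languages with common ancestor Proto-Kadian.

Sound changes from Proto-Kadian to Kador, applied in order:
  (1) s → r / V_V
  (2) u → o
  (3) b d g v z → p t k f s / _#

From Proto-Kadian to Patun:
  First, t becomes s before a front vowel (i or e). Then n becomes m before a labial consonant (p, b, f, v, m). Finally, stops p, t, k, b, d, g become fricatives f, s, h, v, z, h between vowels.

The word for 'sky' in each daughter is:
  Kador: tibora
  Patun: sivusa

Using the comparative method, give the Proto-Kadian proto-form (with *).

*tibusa

Position 5: Kador has r, Patun has s. Taking the neighbouring segments as reconstructed: Kador r could go back to *s or *r; Patun s could go back to *t or *s — the one source consistent with every daughter is *s.
Position 4: Kador has o, Patun has u. Patun preserves u here (none of its changes turn any other segment into u), so the proto-segment is *u.
This points to *tibusa. Verify forward in each daughter:
Kador: start from *tibusa.
  rule 1 (rhotacism): tibusa → tibura
  rule 2 (vowel merger): tibura → tibora
  rule 3: no change — tibora
  ⇒ Kador tibora
Patun: *tibusa > sibusa > sivusa  (by palatalisation, intervocalic lenition)
No other proto-form is consistent with every reflex, so the reconstruction is *tibusa.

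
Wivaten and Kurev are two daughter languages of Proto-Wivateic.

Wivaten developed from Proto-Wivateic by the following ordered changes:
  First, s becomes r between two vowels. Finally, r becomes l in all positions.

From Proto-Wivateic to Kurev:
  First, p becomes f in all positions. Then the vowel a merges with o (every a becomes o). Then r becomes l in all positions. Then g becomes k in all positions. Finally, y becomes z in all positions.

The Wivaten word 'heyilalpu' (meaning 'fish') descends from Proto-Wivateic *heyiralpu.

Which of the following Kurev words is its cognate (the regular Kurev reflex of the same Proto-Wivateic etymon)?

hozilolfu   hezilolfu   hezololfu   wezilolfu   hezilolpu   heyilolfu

Kurev: *heyiralpu
  heyiralpu → heyiralfu   [unconditioned shift]
  heyiralfu → heyirolfu   [vowel merger]
  heyirolfu → heyilolfu   [unconditioned shift]
  heyilolfu (rule 4 does not apply)
  heyilolfu → hezilolfu   [unconditioned shift]
  giving Kurev hezilolfu.

hezilolfu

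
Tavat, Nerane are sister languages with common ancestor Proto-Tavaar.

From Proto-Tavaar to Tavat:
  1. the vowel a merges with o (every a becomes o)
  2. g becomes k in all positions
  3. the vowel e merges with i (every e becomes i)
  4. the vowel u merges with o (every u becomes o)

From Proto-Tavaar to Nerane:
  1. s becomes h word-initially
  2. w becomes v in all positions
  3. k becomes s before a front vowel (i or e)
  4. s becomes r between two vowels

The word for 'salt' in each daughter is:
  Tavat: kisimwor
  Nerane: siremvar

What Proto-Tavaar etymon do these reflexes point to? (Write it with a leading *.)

*kisemwar

Position 1: Tavat has k, Nerane has s. Taking the neighbouring segments as reconstructed: Tavat k could go back to *k or *g; Nerane s can only go back to *k — the one source consistent with every daughter is *k.
Position 7: Tavat has o, Nerane has a. Nerane preserves a here (none of its changes turn any other segment into a), so the proto-segment is *a.
This points to *kisemwar. Verify forward in each daughter:
Tavat: *kisemwar > kisemwor > kisimwor  (by vowel merger, vowel merger)
Nerane: *kisemwar
  kisemwar (rule 1 does not apply)
  kisemwar → kisemvar   [unconditioned shift]
  kisemvar → sisemvar   [palatalisation]
  sisemvar → siremvar   [rhotacism]
  giving Nerane siremvar.
*kisemwar is the unique common source.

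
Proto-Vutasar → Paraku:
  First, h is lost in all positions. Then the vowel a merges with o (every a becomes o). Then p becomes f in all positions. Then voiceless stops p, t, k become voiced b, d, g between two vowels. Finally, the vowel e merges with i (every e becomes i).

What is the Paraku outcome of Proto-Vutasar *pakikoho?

fogigoo

Paraku: *pakikoho > pakikoo > pokikoo > fokikoo > fogigoo  (by h-loss, vowel merger, unconditioned shift, intervocalic voicing)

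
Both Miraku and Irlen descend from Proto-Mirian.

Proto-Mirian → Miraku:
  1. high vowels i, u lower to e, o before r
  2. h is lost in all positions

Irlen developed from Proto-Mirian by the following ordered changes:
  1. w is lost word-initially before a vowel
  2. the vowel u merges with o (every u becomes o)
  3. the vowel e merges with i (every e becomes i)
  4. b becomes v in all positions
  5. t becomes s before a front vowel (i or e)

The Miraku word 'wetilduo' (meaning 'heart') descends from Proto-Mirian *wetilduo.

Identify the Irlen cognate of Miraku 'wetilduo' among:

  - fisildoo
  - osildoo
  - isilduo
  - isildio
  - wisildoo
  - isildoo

isildoo

Irlen: *wetilduo
  wetilduo → etilduo   [glide loss]
  etilduo → etildoo   [vowel merger]
  etildoo → itildoo   [vowel merger]
  itildoo (rule 4 does not apply)
  itildoo → isildoo   [palatalisation]
  giving Irlen isildoo.
Among the options, 'isildoo' alone shows every Irlen change applied in order.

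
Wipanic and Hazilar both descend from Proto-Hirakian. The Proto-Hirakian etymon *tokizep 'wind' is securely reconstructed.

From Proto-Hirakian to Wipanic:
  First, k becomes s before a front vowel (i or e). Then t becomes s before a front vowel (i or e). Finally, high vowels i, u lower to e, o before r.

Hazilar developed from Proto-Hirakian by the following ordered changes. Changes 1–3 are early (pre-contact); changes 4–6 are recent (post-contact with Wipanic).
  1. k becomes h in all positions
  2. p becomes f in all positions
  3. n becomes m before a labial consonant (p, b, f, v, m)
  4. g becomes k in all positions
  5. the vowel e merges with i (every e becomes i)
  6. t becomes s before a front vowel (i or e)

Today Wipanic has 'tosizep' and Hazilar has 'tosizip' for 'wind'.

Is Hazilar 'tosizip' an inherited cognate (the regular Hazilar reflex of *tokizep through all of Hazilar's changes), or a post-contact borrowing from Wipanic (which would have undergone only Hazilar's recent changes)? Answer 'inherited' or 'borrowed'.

borrowed

If inherited, *tokizep would pass through all of Hazilar's changes:
Hazilar: start from *tokizep.
  rule 1 (unconditioned shift): tokizep → tohizep
  rule 2 (unconditioned shift): tohizep → tohizef
  rule 3: no change — tohizef
  rule 4: no change — tohizef
  rule 5 (vowel merger): tohizef → tohizif
  rule 6: no change — tohizif
  ⇒ Hazilar tohizif
If borrowed from Wipanic 'tosizep' after the early changes, it would undergo only the recent ones:
  rule 4 (unconditioned shift): no change (tosizep)
  rule 5 (vowel merger): tosizep → tosizip
  rule 6 (palatalisation): no change (tosizip)
  ⇒ as a loan: tosizip
Hazilar 'tosizip' matches the loan outcome 'tosizip', not the inherited 'tohizif' — it skipped the early Hazilar changes, so it was borrowed from Wipanic.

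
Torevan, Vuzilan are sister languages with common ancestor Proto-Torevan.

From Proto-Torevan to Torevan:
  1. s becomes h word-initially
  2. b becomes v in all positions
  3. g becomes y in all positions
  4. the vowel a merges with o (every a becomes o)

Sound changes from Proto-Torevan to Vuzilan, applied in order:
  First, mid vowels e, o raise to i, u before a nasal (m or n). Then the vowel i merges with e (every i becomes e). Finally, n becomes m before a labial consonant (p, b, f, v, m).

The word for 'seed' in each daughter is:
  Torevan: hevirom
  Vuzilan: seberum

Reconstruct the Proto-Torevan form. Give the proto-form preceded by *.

Position 1: Torevan has h, Vuzilan has s. Vuzilan preserves s here (none of its changes turn any other segment into s), so the proto-segment is *s.
Position 4: Torevan has i, Vuzilan has e. Torevan preserves i here (none of its changes turn any other segment into i), so the proto-segment is *i.
Continuing position by position gives *sebirom; check it forward:
Torevan: start from *sebirom.
  rule 1 (debuccalisation): sebirom → hebirom
  rule 2 (unconditioned shift): hebirom → hevirom
  rule 3: no change — hevirom
  rule 4: no change — hevirom
  ⇒ Torevan hevirom
Vuzilan: *sebirom
  sebirom → sebirum   [pre-nasal raising]
  sebirum → seberum   [vowel merger]
  seberum (rule 3 does not apply)
  giving Vuzilan seberum.
Only *sebirom yields all of Torevan hevirom, Vuzilan seberum.

*sebirom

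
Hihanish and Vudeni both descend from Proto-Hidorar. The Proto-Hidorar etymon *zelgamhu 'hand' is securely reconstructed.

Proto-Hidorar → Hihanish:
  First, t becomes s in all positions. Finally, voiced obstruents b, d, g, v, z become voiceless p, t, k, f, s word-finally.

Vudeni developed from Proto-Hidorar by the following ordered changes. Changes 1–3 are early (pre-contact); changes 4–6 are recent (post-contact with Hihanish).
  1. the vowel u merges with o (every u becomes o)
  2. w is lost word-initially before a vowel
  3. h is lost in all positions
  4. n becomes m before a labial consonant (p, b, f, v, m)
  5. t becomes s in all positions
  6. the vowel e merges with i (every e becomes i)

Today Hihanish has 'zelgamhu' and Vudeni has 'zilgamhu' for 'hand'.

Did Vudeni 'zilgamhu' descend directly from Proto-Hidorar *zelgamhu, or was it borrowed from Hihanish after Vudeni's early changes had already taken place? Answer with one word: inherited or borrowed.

borrowed

If inherited, *zelgamhu would pass through all of Vudeni's changes:
Vudeni: *zelgamhu
  zelgamhu → zelgamho   [vowel merger]
  zelgamho (rule 2 does not apply)
  zelgamho → zelgamo   [h-loss]
  zelgamo (rule 4 does not apply)
  zelgamo (rule 5 does not apply)
  zelgamo → zilgamo   [vowel merger]
  giving Vudeni zilgamo.
If borrowed from Hihanish 'zelgamhu' after the early changes, it would undergo only the recent ones:
  rule 4 (nasal place assimilation): no change (zelgamhu)
  rule 5 (unconditioned shift): no change (zelgamhu)
  rule 6 (vowel merger): zelgamhu → zilgamhu
  ⇒ as a loan: zilgamhu
Vudeni 'zilgamhu' matches the loan outcome 'zilgamhu', not the inherited 'zilgamo' — it skipped the early Vudeni changes, so it was borrowed from Hihanish.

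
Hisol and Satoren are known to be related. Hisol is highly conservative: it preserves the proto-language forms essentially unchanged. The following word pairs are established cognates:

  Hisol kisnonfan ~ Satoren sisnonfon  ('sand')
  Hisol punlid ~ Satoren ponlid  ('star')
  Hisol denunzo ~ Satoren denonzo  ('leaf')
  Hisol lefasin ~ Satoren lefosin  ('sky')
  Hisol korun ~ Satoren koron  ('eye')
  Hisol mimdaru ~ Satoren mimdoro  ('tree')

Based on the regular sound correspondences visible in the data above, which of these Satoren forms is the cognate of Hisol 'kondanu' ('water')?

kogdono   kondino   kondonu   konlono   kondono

kisnonfan ~ sisnonfon — Hisol a corresponds to Satoren o after a consonant, before a nasal.
mimdaru ~ mimdoro — Hisol u corresponds to Satoren o word-finally.
Applying these to Hisol 'kondanu':
  kondanu → kondonu   (a→o after a consonant, before a nasal)
  kondonu → kondono   (u→o word-finally)
So the Satoren cognate is 'kondono'.

kondono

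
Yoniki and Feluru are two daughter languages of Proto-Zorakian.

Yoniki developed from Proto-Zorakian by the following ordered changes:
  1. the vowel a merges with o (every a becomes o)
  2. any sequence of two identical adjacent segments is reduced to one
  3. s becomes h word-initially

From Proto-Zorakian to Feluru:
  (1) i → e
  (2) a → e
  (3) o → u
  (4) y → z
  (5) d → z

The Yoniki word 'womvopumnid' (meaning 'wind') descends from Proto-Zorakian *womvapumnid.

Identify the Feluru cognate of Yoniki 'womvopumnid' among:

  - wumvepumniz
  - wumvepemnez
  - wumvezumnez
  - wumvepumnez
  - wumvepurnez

wumvepumnez

Feluru: start from *womvapumnid.
  rule 1 (vowel merger): womvapumnid → womvapumned
  rule 2 (vowel merger): womvapumned → womvepumned
  rule 3 (vowel merger): womvepumned → wumvepumned
  rule 4: no change — wumvepumned
  rule 5 (unconditioned shift): wumvepumned → wumvepumnez
  ⇒ Feluru wumvepumnez
Only 'wumvepumnez' matches the regular Feluru development of *womvapumnid.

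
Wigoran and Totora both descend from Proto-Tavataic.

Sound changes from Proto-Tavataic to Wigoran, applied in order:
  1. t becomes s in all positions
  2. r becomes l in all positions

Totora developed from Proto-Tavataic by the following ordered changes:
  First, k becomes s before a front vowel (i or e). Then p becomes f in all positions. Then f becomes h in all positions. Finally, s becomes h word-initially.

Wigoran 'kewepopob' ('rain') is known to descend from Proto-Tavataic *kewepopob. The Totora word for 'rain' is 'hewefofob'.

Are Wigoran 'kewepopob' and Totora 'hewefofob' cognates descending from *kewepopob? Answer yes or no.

Derive the expected Totora reflex of *kewepopob:
Totora: *kewepopob
  kewepopob → sewepopob   [palatalisation]
  sewepopob → sewefofob   [unconditioned shift]
  sewefofob → sewehohob   [unconditioned shift]
  sewehohob → hewehohob   [debuccalisation]
  giving Totora hewehohob.
The regular Totora reflex would be 'hewehohob', but the attested form is 'hewefofob'. The correspondence is irregular, so they are not cognates (the Totora form has a different source).

no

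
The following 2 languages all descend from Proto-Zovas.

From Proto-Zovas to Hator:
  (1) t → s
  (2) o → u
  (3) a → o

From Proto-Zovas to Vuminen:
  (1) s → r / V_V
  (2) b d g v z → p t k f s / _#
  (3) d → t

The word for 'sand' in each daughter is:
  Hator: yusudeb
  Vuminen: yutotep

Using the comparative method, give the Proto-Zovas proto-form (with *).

*yutodeb

Position 5: Hator has d, Vuminen has t. Hator preserves d here (none of its changes turn any other segment into d), so the proto-segment is *d.
Position 3: Hator has s, Vuminen has t. Taking the neighbouring segments as reconstructed: Hator s could go back to *t or *s; Vuminen t could go back to *t or *d — the one source consistent with every daughter is *t.
Continuing position by position gives *yutodeb; check it forward:
Hator: *yutodeb
  yutodeb → yusodeb   [unconditioned shift]
  yusodeb → yusudeb   [vowel merger]
  yusudeb (rule 3 does not apply)
  giving Hator yusudeb.
Vuminen: *yutodeb > yutodep > yutotep  (by final devoicing, unconditioned shift)
No other proto-form is consistent with every reflex, so the reconstruction is *yutodeb.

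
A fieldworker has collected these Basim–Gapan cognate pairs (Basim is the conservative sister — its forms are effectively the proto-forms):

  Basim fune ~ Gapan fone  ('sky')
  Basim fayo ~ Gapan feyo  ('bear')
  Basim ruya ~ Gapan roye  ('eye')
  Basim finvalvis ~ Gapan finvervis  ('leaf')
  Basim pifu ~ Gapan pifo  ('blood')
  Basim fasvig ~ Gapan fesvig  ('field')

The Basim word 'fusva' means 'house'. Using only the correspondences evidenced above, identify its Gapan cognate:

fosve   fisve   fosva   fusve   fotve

ruya ~ roye — Basim u corresponds to Gapan o after a consonant, before a consonant other than r, m, n, p, b, f, v.
ruya ~ roye — Basim a corresponds to Gapan e word-finally.
Applying these to Basim 'fusva':
  fusva → fosva   (u→o after a consonant, before a consonant other than r, m, n, p, b, f, v)
  fosva → fosve   (a→e word-finally)
So the Gapan cognate is 'fosve'.

fosve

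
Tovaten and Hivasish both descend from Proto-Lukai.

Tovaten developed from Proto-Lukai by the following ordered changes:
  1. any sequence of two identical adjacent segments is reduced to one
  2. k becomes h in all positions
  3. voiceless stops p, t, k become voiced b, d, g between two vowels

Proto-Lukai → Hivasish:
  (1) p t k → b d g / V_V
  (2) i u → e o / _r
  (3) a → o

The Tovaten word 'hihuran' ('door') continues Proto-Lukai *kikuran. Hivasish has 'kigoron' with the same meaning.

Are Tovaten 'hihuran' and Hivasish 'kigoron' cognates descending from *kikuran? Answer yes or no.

yes

Derive the expected Hivasish reflex of *kikuran:
Hivasish: *kikuran > kiguran > kigoran > kigoron  (by intervocalic voicing, pre-rhotic lowering, vowel merger)
Hivasish 'kigoron' matches the regular reflex exactly, so the pair is cognate.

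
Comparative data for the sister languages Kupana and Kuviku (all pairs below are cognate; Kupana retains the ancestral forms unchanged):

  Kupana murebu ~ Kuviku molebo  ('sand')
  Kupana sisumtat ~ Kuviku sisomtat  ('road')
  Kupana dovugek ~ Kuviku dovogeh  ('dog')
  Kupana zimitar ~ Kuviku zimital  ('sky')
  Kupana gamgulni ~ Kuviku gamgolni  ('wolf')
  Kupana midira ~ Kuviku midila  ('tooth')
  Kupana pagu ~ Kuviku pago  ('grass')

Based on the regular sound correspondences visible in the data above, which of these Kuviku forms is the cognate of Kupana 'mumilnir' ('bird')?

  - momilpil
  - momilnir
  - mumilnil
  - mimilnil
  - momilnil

momilnil

sisumtat ~ sisomtat — Kupana u corresponds to Kuviku o after a consonant, before a nasal.
zimitar ~ zimital — Kupana r corresponds to Kuviku l word-finally.
Applying these to Kupana 'mumilnir':
  mumilnir → momilnir   (u→o after a consonant, before a nasal)
  momilnir → momilnil   (r→l word-finally)
So the Kuviku cognate is 'momilnil'.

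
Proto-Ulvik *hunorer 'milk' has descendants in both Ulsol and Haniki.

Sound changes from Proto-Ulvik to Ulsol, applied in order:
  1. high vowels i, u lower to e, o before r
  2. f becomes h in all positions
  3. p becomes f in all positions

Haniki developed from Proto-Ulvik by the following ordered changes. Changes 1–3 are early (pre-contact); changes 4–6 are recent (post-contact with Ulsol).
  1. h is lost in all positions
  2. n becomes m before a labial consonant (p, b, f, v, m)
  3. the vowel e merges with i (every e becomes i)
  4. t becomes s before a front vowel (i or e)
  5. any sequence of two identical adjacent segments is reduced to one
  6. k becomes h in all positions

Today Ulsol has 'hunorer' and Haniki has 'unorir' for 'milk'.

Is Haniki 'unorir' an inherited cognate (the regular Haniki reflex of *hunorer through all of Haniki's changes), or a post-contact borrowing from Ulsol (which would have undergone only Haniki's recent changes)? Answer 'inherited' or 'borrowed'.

If inherited, *hunorer would pass through all of Haniki's changes:
Haniki: start from *hunorer.
  rule 1 (h-loss): hunorer → unorer
  rule 2: no change — unorer
  rule 3 (vowel merger): unorer → unorir
  rule 4: no change — unorir
  rule 5: no change — unorir
  rule 6: no change — unorir
  ⇒ Haniki unorir
If borrowed from Ulsol 'hunorer' after the early changes, it would undergo only the recent ones:
  rule 4 (palatalisation): no change (hunorer)
  rule 5 (degemination): no change (hunorer)
  rule 6 (unconditioned shift): no change (hunorer)
  ⇒ as a loan: hunorer
Haniki 'unorir' matches the inherited outcome exactly, so it is an inherited cognate, not a loan.

inherited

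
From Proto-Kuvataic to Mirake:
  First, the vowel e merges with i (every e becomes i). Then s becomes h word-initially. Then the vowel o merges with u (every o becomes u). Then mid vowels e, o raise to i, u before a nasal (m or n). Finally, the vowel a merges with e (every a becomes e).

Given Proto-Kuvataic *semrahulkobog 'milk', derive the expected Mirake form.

Mirake: *semrahulkobog > simrahulkobog > himrahulkobog > himrahulkubug > himrehulkubug  (by vowel merger, debuccalisation, vowel merger, vowel merger)

himrehulkubug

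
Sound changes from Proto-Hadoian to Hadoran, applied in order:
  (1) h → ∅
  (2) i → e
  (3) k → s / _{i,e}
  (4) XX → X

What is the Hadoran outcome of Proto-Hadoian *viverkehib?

Hadoran: *viverkehib > viverkeib > veverkeeb > veverseeb > veverseb  (by h-loss, vowel merger, palatalisation, degemination)

veverseb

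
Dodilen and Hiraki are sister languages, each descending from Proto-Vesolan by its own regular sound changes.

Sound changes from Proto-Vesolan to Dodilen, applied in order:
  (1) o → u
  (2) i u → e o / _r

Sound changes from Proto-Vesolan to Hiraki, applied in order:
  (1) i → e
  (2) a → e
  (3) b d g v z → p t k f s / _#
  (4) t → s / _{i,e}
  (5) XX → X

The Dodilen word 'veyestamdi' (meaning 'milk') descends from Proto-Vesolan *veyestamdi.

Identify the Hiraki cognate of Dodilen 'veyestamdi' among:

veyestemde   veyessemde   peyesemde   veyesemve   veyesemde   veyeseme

veyesemde

Hiraki: *veyestamdi > veyestamde > veyestemde > veyessemde > veyesemde  (by vowel merger, vowel merger, palatalisation, degemination)
Among the options, 'veyesemde' alone shows every Hiraki change applied in order.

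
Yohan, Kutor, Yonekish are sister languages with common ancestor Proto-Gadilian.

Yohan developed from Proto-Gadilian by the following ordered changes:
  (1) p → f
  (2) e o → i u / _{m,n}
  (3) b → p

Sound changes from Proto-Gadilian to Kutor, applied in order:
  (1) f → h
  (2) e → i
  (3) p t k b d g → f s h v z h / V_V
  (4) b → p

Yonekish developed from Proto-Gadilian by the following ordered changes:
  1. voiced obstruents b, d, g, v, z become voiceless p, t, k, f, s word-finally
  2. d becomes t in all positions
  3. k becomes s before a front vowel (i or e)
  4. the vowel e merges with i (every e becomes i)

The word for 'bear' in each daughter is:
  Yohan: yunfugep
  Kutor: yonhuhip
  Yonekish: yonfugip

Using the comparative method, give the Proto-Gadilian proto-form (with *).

Position 8: Yohan has p, Kutor has p, Yonekish has p. In Yohan, p can only continue *b, so the proto-segment is *b.
Position 7: Yohan has e, Kutor has i, Yonekish has i. Yohan preserves e here (none of its changes turn any other segment into e), so the proto-segment is *e.
Position 4: Yohan has f, Kutor has h, Yonekish has f. Taking the neighbouring segments as reconstructed: Yohan f could go back to *p or *f; Kutor h could go back to *f or *h; Yonekish f can only go back to *f — the one source consistent with every daughter is *f.
This points to *yonfugeb. Verify forward in each daughter:
Yohan: start from *yonfugeb.
  rule 1: no change — yonfugeb
  rule 2 (pre-nasal raising): yonfugeb → yunfugeb
  rule 3 (unconditioned shift): yunfugeb → yunfugep
  ⇒ Yohan yunfugep
Kutor: *yonfugeb > yonhugeb > yonhugib > yonhuhib > yonhuhip  (by unconditioned shift, vowel merger, intervocalic lenition, unconditioned shift)
Yonekish: start from *yonfugeb.
  rule 1 (final devoicing): yonfugeb → yonfugep
  rule 2: no change — yonfugep
  rule 3: no change — yonfugep
  rule 4 (vowel merger): yonfugep → yonfugip
  ⇒ Yonekish yonfugip
*yonfugeb is the unique common source.

*yonfugeb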